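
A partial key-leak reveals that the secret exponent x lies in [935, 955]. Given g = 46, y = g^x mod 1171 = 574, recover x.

938

Compute 46^935 mod 1171 = 307, then multiply by 46 repeatedly:
  46^935=307  46^936=70  46^937=878  46^938=574
Found 574 at exponent 938.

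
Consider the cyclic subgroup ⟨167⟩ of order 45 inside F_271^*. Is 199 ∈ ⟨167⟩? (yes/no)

199 ∈ ⟨167⟩ iff 199^45 ≡ 1 (mod 271), since |⟨167⟩| = 45.
199^45 mod 271 = 270.
Since 270 ≠ 1, 199 does not lie in the subgroup.

no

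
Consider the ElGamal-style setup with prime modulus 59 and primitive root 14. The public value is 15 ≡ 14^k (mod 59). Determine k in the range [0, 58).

6

Successive powers of 14 modulo 59:
  14^0=1  14^1=14  14^2=19  14^3=30  14^4=7  14^5=39
  14^6=15
So 14^6 ≡ 15 (mod 59), giving k = 6.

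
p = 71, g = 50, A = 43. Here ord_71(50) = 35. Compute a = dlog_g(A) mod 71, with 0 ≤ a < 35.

Successive powers of 50 modulo 71:
  50^0=1  50^1=50  50^2=15  50^3=40  50^4=12  50^5=32
  50^6=38  50^7=54  50^8=2  50^9=29  50^10=30  50^11=9
  50^12=24  50^13=64  50^14=5  50^15=37  50^16=4  50^17=58
  50^18=60  50^19=18  50^20=48  50^21=57  50^22=10  50^23=3
  50^24=8  50^25=45  50^26=49  50^27=36  50^28=25  50^29=43
So 50^29 ≡ 43 (mod 71), giving a = 29.

29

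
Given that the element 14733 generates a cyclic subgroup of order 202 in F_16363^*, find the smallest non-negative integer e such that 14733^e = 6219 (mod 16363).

Baby-step giant-step with m = ceil(sqrt(202)) = 15.
Baby table (14733^j mod 16363 for j=0..14):
  0:1  1:14733  2:6094  3:15484  4:9189  5:10438  6:3580  7:6191
  8:4641  9:11239  10:6990  11:11311  12:4171  13:8278  14:6335
Giant step factor: 14733^(-15) ≡ 6171 (mod 16363).
Scan 6219·6171^i mod 16363 for i = 0, 1, …:
  i=0: 6219   i=1: 6214   i=2: 8085   i=3: 1748
  i=4: 3691   i=5: 16228   i=6: 1428   i=7: 8894
  i=8: 3372   i=9: 11239
Match at i=9, j=9: e = 9·15 + 9 = 144.

144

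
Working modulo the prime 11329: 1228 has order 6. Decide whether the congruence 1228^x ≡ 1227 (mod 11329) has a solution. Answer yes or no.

⟨1228⟩ has order 6; its elements mod 11329 are {1, 1227, 1228, 10101, 10102, 11328}.
1227 is in this set.

yes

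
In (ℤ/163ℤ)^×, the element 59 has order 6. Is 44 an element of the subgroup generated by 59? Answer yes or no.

no

⟨59⟩ has order 6; its elements mod 163 are {1, 58, 59, 104, 105, 162}.
44 is not in this set.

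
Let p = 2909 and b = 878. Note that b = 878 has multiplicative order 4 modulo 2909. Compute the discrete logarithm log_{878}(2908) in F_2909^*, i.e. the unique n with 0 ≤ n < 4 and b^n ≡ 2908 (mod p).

Successive powers of 878 modulo 2909:
  878^0=1  878^1=878  878^2=2908
So 878^2 ≡ 2908 (mod 2909), giving n = 2.

2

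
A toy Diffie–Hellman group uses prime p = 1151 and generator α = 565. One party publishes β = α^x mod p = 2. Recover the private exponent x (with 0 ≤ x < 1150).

Baby-step giant-step with m = ceil(sqrt(1150)) = 34.
Baby table (565^j mod 1151 for j=0..33):
  0:1  1:565  2:398  3:425  4:717  5:1104  6:1069  7:861
  8:743  9:831  10:1058  11:401  12:969  13:760  14:77  15:918
  16:720  17:497  18:1112  19:985  20:592  21:690  22:812  23:682
  24:896  25:951  26:949  27:970  28:174  29:475  30:192  31:286
  32:450  33:1030
Giant step factor: 565^(-34) ≡ 785 (mod 1151).
Scan 2·785^i mod 1151 for i = 0, 1, …:
  i=0: 2   i=1: 419   i=2: 880   i=3: 200
  i=4: 464   i=5: 524   i=6: 433   i=7: 360
  i=8: 605   i=9: 713     …   i=19: 350
  i=20: 812
Match at i=20, j=22: x = 20·34 + 22 = 702.

702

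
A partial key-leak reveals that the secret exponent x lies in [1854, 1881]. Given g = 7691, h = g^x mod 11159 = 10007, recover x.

1875

Compute 7691^1854 mod 11159 = 10263, then multiply by 7691 repeatedly:
  7691^1854=10263  7691^1855=5126  7691^1856=10478  7691^1857=7159  7691^1858=1363
  7691^1859=4532  7691^1860=6055  7691^1861=2498  7691^1862=7479  7691^1863=7503
  7691^1864=2384  7691^1865=1107  7691^1866=10779  7691^1867=1078  7691^1868=10920
  7691^1869=3086  7691^1870=10392  7691^1871=4114  7691^1872=5009  7691^1873=3351
  7691^1874=6410  7691^1875=10007
Found 10007 at exponent 1875.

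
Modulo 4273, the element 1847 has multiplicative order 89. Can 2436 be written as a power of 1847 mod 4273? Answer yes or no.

yes

2436 ∈ ⟨1847⟩ iff 2436^89 ≡ 1 (mod 4273), since |⟨1847⟩| = 89.
2436^89 mod 4273 = 1.
Since 1 = 1, 2436 lies in the subgroup.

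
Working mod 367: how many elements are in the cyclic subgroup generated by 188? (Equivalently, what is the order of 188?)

The order of 188 must divide p − 1 = 366 = 2 · 3 · 61.
Divisors: 1, 2, 3, 6, 61, 122, 183, 366.
Check each in increasing order: 188^1 ≡ 188;  188^2 ≡ 112;  188^3 ≡ 137;  188^6 ≡ 52;  188^61 ≡ 283;  188^122 ≡ 83;  188^183 ≡ 1.
Smallest exponent giving 1 is 183.

183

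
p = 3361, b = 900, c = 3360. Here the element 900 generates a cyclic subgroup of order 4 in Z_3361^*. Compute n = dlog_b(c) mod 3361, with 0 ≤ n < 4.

Successive powers of 900 modulo 3361:
  900^0=1  900^1=900  900^2=3360
So 900^2 ≡ 3360 (mod 3361), giving n = 2.

2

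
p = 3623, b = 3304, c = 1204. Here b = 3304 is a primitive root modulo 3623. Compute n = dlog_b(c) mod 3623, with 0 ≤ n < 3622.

3070

Baby-step giant-step with m = ceil(sqrt(3622)) = 61.
Baby table (3304^j mod 3623 for j=0..60):
  0:1  1:3304  2:317  3:321  4:2668  5:313  6:1597  7:1400
  8:2652  9:1794  10:148  11:3510  12:3440  13:409  14:3580  15:2848
  16:861  17:689  18:1212  19:1033  20:166  21:1391  22:1900  23:2564
  24:882  25:1236  26:623  27:528  28:1849  29:718  30:2830  31:2980
  32:2229  33:2680  34:108  35:1778  36:1629  37:2061  38:1927  39:1197
  40:2195  41:2657  42:199  43:1733  44:1492  45:2288  46:1974  47:696
  48:2602  49:3252  50:2413  51:1952  52:468  53:2874  54:3436  55:1685
  56:2312  57:1564  58:1058  59:3060  60:2070
Giant step factor: 3304^(-61) ≡ 1255 (mod 3623).
Scan 1204·1255^i mod 3623 for i = 0, 1, …:
  i=0: 1204   i=1: 229   i=2: 1178   i=3: 206
  i=4: 1297   i=5: 1008   i=6: 613   i=7: 1239
  i=8: 678   i=9: 3108     …   i=49: 2708
  i=50: 166
Match at i=50, j=20: n = 50·61 + 20 = 3070.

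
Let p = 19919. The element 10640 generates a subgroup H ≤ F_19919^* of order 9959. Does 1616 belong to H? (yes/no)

yes

1616 ∈ ⟨10640⟩ iff 1616^9959 ≡ 1 (mod 19919), since |⟨10640⟩| = 9959.
1616^9959 mod 19919 = 1.
Since 1 = 1, 1616 lies in the subgroup.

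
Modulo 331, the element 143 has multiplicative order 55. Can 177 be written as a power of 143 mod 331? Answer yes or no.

177 ∈ ⟨143⟩ iff 177^55 ≡ 1 (mod 331), since |⟨143⟩| = 55.
177^55 mod 331 = 1.
Since 1 = 1, 177 lies in the subgroup.

yes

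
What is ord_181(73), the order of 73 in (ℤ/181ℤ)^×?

The order of 73 must divide p − 1 = 180 = 2^2 · 3^2 · 5.
Divisors: 1, 2, 3, 4, 5, 6, 9, 10, 12, 15, 18, 20, 30, 36, 45, 60, 90, 180.
Check each in increasing order: 73^1 ≡ 73;  73^2 ≡ 80;  73^3 ≡ 48;  73^4 ≡ 65;  73^5 ≡ 39;  73^6 ≡ 132;  73^9 ≡ 1.
Smallest exponent giving 1 is 9.

9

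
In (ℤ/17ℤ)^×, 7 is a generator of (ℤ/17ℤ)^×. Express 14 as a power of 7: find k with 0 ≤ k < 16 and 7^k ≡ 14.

11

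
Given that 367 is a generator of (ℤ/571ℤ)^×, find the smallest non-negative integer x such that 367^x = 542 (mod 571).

35

Baby-step giant-step with m = ceil(sqrt(570)) = 24.
Baby table (367^j mod 571 for j=0..23):
  0:1  1:367  2:504  3:535  4:492  5:128  6:154  7:560
  8:531  9:166  10:396  11:298  12:305  13:19  14:121  15:440
  16:458  17:212  18:148  19:71  20:362  21:382  22:299  23:101
Giant step factor: 367^(-24) ≡ 226 (mod 571).
Scan 542·226^i mod 571 for i = 0, 1, …:
  i=0: 542   i=1: 298
Match at i=1, j=11: x = 1·24 + 11 = 35.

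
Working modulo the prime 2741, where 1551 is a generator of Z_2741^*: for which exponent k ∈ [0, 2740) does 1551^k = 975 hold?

2406

Baby-step giant-step with m = ceil(sqrt(2740)) = 53.
Baby table (1551^j mod 2741 for j=0..52):
  0:1  1:1551  2:1744  3:2318  4:1767  5:2358  6:764  7:852
  8:290  9:266  10:1416  11:675  12:2604  13:1311  14:2280  15:390
  16:1870  17:392  18:2231  19:1139  20:1385  21:1932  22:619  23:719
  24:2323  25:1299  26:114  27:1390  28:1464  29:1116  30:1345  31:194
  32:2125  33:1193  34:168  35:173  36:2446  37:202  38:828  39:1440
  40:2266  41:604  42:2123  43:832  44:2162  45:1019  46:1653  47:968
  48:2041  49:2477  50:1686  51:72  52:2032
Giant step factor: 1551^(-53) ≡ 1307 (mod 2741).
Scan 975·1307^i mod 2741 for i = 0, 1, …:
  i=0: 975   i=1: 2501   i=2: 1535   i=3: 2574
  i=4: 1011   i=5: 215   i=6: 1423   i=7: 1463
  i=8: 1664   i=9: 1235     …   i=44: 2430
  i=45: 1932
Match at i=45, j=21: k = 45·53 + 21 = 2406.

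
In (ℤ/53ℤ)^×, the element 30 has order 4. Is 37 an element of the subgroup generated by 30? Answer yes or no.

no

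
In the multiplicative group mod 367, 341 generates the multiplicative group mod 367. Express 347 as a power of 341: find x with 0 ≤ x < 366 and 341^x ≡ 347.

256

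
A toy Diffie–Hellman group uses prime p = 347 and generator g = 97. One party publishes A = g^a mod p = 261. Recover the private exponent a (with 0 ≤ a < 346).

Baby-step giant-step with m = ceil(sqrt(346)) = 19.
Baby table (97^j mod 347 for j=0..18):
  0:1  1:97  2:40  3:63  4:212  5:91  6:152  7:170
  8:181  9:207  10:300  11:299  12:202  13:162  14:99  15:234
  16:143  17:338  18:168
Giant step factor: 97^(-19) ≡ 80 (mod 347).
Scan 261·80^i mod 347 for i = 0, 1, …:
  i=0: 261   i=1: 60   i=2: 289   i=3: 218
  i=4: 90   i=5: 260   i=6: 327   i=7: 135
  i=8: 43   i=9: 317     …   i=15: 106
  i=16: 152
Match at i=16, j=6: a = 16·19 + 6 = 310.

310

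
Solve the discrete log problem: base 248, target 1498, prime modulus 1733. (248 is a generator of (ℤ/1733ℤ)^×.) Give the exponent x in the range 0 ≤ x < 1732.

466

Baby-step giant-step with m = ceil(sqrt(1732)) = 42.
Baby table (248^j mod 1733 for j=0..41):
  0:1  1:248  2:849  3:859  4:1606  5:1431  6:1356  7:86
  8:532  9:228  10:1088  11:1209  12:23  13:505  14:464  15:694
  16:545  17:1719  18:1727  19:245  20:105  21:45  22:762  23:79
  24:529  25:1217  26:274  27:365  28:404  29:1411  30:1595  31:436
  32:682  33:1035  34:196  35:84  36:36  37:263  38:1103  39:1463
  40:627  41:1259
Giant step factor: 248^(-42) ≡ 730 (mod 1733).
Scan 1498·730^i mod 1733 for i = 0, 1, …:
  i=0: 1498   i=1: 17   i=2: 279   i=3: 909
  i=4: 1564   i=5: 1406   i=6: 444   i=7: 49
  i=8: 1110   i=9: 989   i=10: 1042   i=11: 1606
Match at i=11, j=4: x = 11·42 + 4 = 466.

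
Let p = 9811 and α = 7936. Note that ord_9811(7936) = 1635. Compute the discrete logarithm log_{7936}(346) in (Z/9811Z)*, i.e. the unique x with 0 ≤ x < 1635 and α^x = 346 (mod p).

1081

Baby-step giant-step with m = ceil(sqrt(1635)) = 41.
Baby table (7936^j mod 9811 for j=0..40):
  0:1  1:7936  2:3287  3:7994  4:2458  5:2420  6:4993  7:7630
  8:7999  9:2894  10:9044  11:5719  12:298  13:477  14:8237  15:7950
  16:6470  17:4957  18:6453  19:7399  20:9440  21:8855  22:6898  23:6959
  24:505  25:4792  26:1876  27:4649  28:5104  29:5536  30:38  31:7238
  32:7174  33:9442  34:5105  35:3661  36:3325  37:5421  38:9632  39:2051
  40:287
Giant step factor: 7936^(-41) ≡ 4700 (mod 9811).
Scan 346·4700^i mod 9811 for i = 0, 1, …:
  i=0: 346   i=1: 7385   i=2: 7993   i=3: 781
  i=4: 1386   i=5: 9507   i=6: 3606   i=7: 4603
  i=8: 845   i=9: 7856     …   i=25: 2611
  i=26: 7950
Match at i=26, j=15: x = 26·41 + 15 = 1081.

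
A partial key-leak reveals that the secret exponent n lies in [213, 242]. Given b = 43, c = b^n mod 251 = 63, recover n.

Compute 43^213 mod 251 = 239, then multiply by 43 repeatedly:
  43^213=239  43^214=237  43^215=151  43^216=218  43^217=87
  43^218=227  43^219=223  43^220=51  43^221=185  43^222=174
  43^223=203  43^224=195  43^225=102  43^226=119  43^227=97
  43^228=155  43^229=139  43^230=204  43^231=238  43^232=194
  43^233=59  43^234=27  43^235=157  43^236=225  43^237=137
  43^238=118  43^239=54  43^240=63
Found 63 at exponent 240.

240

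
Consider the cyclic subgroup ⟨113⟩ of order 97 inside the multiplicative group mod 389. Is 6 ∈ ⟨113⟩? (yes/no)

6 ∈ ⟨113⟩ iff 6^97 ≡ 1 (mod 389), since |⟨113⟩| = 97.
6^97 mod 389 = 1.
Since 1 = 1, 6 lies in the subgroup.

yes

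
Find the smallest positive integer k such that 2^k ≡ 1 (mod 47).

The order of 2 must divide p − 1 = 46 = 2 · 23.
Divisors: 1, 2, 23, 46.
Check each in increasing order: 2^1 ≡ 2;  2^2 ≡ 4;  2^23 ≡ 1.
Smallest exponent giving 1 is 23.

23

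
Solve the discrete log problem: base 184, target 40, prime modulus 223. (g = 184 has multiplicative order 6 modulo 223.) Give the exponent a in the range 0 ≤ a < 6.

5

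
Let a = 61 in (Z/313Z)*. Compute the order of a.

104

The order of 61 must divide p − 1 = 312 = 2^3 · 3 · 13.
Divisors: 1, 2, 3, 4, 6, 8, 12, 13, 24, 26, 39, 52, 78, 104, 156, 312.
Check each in increasing order: 61^1 ≡ 61;  61^2 ≡ 278;  61^3 ≡ 56;  61^4 ≡ 286;  61^6 ≡ 6;  61^8 ≡ 103;  61^12 ≡ 36;  61^13 ≡ 5;  61^24 ≡ 44;  61^26 ≡ 25;  61^39 ≡ 125;  61^52 ≡ 312;  61^78 ≡ 288;  61^104 ≡ 1.
Smallest exponent giving 1 is 104.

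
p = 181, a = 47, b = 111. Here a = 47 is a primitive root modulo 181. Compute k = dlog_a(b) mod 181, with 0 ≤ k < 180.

Baby-step giant-step with m = ceil(sqrt(180)) = 14.
Baby table (47^j mod 181 for j=0..13):
  0:1  1:47  2:37  3:110  4:102  5:88  6:154  7:179
  8:87  9:107  10:142  11:158  12:5  13:54
Giant step factor: 47^(-14) ≡ 136 (mod 181).
Scan 111·136^i mod 181 for i = 0, 1, …:
  i=0: 111   i=1: 73   i=2: 154
Match at i=2, j=6: k = 2·14 + 6 = 34.

34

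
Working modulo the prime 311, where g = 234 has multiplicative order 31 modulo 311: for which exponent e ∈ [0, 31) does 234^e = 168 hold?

Successive powers of 234 modulo 311:
  234^0=1  234^1=234  234^2=20  234^3=15  234^4=89  234^5=300
  234^6=225  234^7=91  234^8=146  234^9=265  234^10=121  234^11=13
  234^12=243  234^13=260  234^14=195  234^15=224  234^16=168
So 234^16 ≡ 168 (mod 311), giving e = 16.

16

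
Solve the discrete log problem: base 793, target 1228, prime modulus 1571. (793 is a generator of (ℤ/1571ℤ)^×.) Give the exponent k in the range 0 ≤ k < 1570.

Baby-step giant-step with m = ceil(sqrt(1570)) = 40.
Baby table (793^j mod 1571 for j=0..39):
  0:1  1:793  2:449  3:1011  4:513  5:1491  6:971  7:213
  8:812  9:1377  10:116  11:870  12:241  13:1022  14:1381  15:146
  16:1095  17:1143  18:1503  19:1061  20:888  21:376  22:1249  23:727
  24:1525  25:1226  26:1340  27:624  28:1538  29:538  30:893  31:1199
  32:352  33:1069  34:948  35:826  36:1482  37:118  38:885  39:1139
Giant step factor: 793^(-40) ≡ 529 (mod 1571).
Scan 1228·529^i mod 1571 for i = 0, 1, …:
  i=0: 1228   i=1: 789   i=2: 1066   i=3: 1496
  i=4: 1171   i=5: 485   i=6: 492   i=7: 1053
  i=8: 903   i=9: 103     …   i=18: 1279
  i=19: 1061
Match at i=19, j=19: k = 19·40 + 19 = 779.

779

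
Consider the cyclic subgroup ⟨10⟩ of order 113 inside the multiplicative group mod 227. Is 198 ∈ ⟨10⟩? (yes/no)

no

198 ∈ ⟨10⟩ iff 198^113 ≡ 1 (mod 227), since |⟨10⟩| = 113.
198^113 mod 227 = 226.
Since 226 ≠ 1, 198 does not lie in the subgroup.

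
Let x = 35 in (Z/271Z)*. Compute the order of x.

45

The order of 35 must divide p − 1 = 270 = 2 · 3^3 · 5.
Divisors: 1, 2, 3, 5, 6, 9, 10, 15, 18, 27, 30, 45, 54, 90, 135, 270.
Check each in increasing order: 35^1 ≡ 35;  35^2 ≡ 141;  35^3 ≡ 57;  35^5 ≡ 178;  35^6 ≡ 268;  35^9 ≡ 100;  35^10 ≡ 248;  35^15 ≡ 242;  35^18 ≡ 244;  35^27 ≡ 10;  35^30 ≡ 28;  35^45 ≡ 1.
Smallest exponent giving 1 is 45.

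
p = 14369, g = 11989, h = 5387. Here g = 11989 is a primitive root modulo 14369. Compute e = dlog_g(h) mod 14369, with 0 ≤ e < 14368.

7272

Baby-step giant-step with m = ceil(sqrt(14368)) = 120.
Baby table (11989^j mod 14369 for j=0..119):
  0:1  1:11989  2:3014  3:11180  4:2988  5:1215  6:10838  7:12284
  8:4995  9:9432  10:10587  11:6166  12:10038  13:5207  14:7787  15:2950
  16:5441  17:11258  18:4145  19:6403  20:6369  21:1075  22:13551  23:7025
  24:6016  25:7813  26:12915  27:11960  28:189  29:9988  30:9255  31:777
  32:4341  33:14100  34:7984  35:8267  36:10070  37:892  38:3652  39:1485
  40:474  41:7031  42:6105  43:11528  44:8150  45:1150  46:7479  47:3171
  48:11114  49:2009  50:3457  51:5777  52:1873  53:11019  54:12574  55:4507
  56:6983  57:5393  58:10546  59:3163  60:1416  61:6635  62:231  63:10611
  64:6522  65:10529  66:516  67:7654  68:3372  69:6911  70:4325  71:9073
  72:2867  73:1815  74:5369  75:10190  76:2672  77:6107  78:6768  79:14178
  80:9141  81:13455  82:5601  83:4052  84:12208  85:13447  86:10272  87:8678
  88:8982  89:3912  90:552  91:8188  92:11293  93:7059  94:11310  95:9706
  96:5072  97:12969  98:12761  99:4886  100:10210  101:12548  102:8911  103:464
  104:2093  105:4703  106:311  107:7008  108:3369  109:14051  110:9652  111:4271
  112:8272  113:12539  114:1593  115:2076  116:2056  117:6549  118:3745  119:10049
Giant step factor: 11989^(-120) ≡ 4406 (mod 14369).
Scan 5387·4406^i mod 14369 for i = 0, 1, …:
  i=0: 5387   i=1: 11903   i=2: 12137   i=3: 8573
  i=4: 10906   i=5: 1900   i=6: 8642   i=7: 13171
  i=8: 9404   i=9: 8197     …   i=59: 4674
  i=60: 2867
Match at i=60, j=72: e = 60·120 + 72 = 7272.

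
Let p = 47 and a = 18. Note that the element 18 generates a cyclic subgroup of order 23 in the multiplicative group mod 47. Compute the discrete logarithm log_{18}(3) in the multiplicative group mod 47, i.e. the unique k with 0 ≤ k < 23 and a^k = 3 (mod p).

Successive powers of 18 modulo 47:
  18^0=1  18^1=18  18^2=42  18^3=4  18^4=25  18^5=27
  18^6=16  18^7=6  18^8=14  18^9=17  18^10=24  18^11=9
  18^12=21  18^13=2  18^14=36  18^15=37  18^16=8  18^17=3
So 18^17 ≡ 3 (mod 47), giving k = 17.

17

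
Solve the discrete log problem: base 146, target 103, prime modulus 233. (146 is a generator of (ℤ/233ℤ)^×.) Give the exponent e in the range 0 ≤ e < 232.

71

Baby-step giant-step with m = ceil(sqrt(232)) = 16.
Baby table (146^j mod 233 for j=0..15):
  0:1  1:146  2:113  3:188  4:187  5:41  6:161  7:206
  8:19  9:211  10:50  11:77  12:58  13:80  14:30  15:186
Giant step factor: 146^(-16) ≡ 71 (mod 233).
Scan 103·71^i mod 233 for i = 0, 1, …:
  i=0: 103   i=1: 90   i=2: 99   i=3: 39
  i=4: 206
Match at i=4, j=7: e = 4·16 + 7 = 71.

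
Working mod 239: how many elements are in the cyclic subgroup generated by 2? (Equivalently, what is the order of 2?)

119

The order of 2 must divide p − 1 = 238 = 2 · 7 · 17.
Divisors: 1, 2, 7, 14, 17, 34, 119, 238.
Check each in increasing order: 2^1 ≡ 2;  2^2 ≡ 4;  2^7 ≡ 128;  2^14 ≡ 132;  2^17 ≡ 100;  2^34 ≡ 201;  2^119 ≡ 1.
Smallest exponent giving 1 is 119.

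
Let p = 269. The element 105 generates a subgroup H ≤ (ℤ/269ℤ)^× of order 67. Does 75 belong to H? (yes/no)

75 ∈ ⟨105⟩ iff 75^67 ≡ 1 (mod 269), since |⟨105⟩| = 67.
75^67 mod 269 = 187.
Since 187 ≠ 1, 75 does not lie in the subgroup.

no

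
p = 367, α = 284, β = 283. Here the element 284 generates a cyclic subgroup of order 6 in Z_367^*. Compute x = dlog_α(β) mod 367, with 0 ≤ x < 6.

2

Successive powers of 284 modulo 367:
  284^0=1  284^1=284  284^2=283
So 284^2 ≡ 283 (mod 367), giving x = 2.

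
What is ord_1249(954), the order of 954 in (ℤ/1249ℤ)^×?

1248

The order of 954 must divide p − 1 = 1248 = 2^5 · 3 · 13.
Divisors: 1, 2, 3, 4, 6, 8, 12, 13, 16, 24, 26, 32, 39, 48, 52, 78, 96, 104, 156, 208, 312, 416, 624, 1248.
Check each in increasing order: 954^1 ≡ 954;  954^2 ≡ 844;  954^3 ≡ 820;  954^4 ≡ 406;  954^6 ≡ 438;  954^8 ≡ 1217;  954^12 ≡ 747;  954^13 ≡ 708;  954^16 ≡ 1024;  954^24 ≡ 955;  954^26 ≡ 415;  954^32 ≡ 665;  954^39 ≡ 305;  954^48 ≡ 255;  954^52 ≡ 1112;  954^78 ≡ 599;  954^96 ≡ 77;  954^104 ≡ 34;  954^156 ≡ 338;  954^208 ≡ 1156;  954^312 ≡ 585;  954^416 ≡ 1155;  954^624 ≡ 1248;  954^1248 ≡ 1.
Smallest exponent giving 1 is 1248.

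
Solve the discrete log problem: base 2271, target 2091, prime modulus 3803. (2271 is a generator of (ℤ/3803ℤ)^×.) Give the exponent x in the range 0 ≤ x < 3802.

1211

Baby-step giant-step with m = ceil(sqrt(3802)) = 62.
Baby table (2271^j mod 3803 for j=0..61):
  0:1  1:2271  2:573  3:657  4:1271  5:3767  6:1910  7:2190
  8:2969  9:3683  10:1296  11:3497  12:1023  13:3403  14:517  15:2783
  16:3410  17:1202  18:2991  19:403  20:2493  21:2739  22:2364  23:2611
  24:704  25:1524  26:274  27:2365  28:1079  29:1277  30:2181  31:1545
  32:2329  33:2989  34:3467  35:1347  36:1425  37:3625  38:2683  39:687
  40:947  41:1942  42:2605  43:2290  44:1889  45:135  46:2345  47:1295
  48:1226  49:450  50:2746  51:3049  52:2819  53:1500  54:2815  55:22
  56:523  57:1197  58:3045  59:1341  60:3011  61:187
Giant step factor: 2271^(-62) ≡ 1024 (mod 3803).
Scan 2091·1024^i mod 3803 for i = 0, 1, …:
  i=0: 2091   i=1: 95   i=2: 2205   i=3: 2741
  i=4: 170   i=5: 2945   i=6: 3704   i=7: 1305
  i=8: 1467   i=9: 23     …   i=18: 1819
  i=19: 2989
Match at i=19, j=33: x = 19·62 + 33 = 1211.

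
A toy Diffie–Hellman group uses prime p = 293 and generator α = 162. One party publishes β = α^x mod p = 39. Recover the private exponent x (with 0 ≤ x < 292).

236

Baby-step giant-step with m = ceil(sqrt(292)) = 18.
Baby table (162^j mod 293 for j=0..17):
  0:1  1:162  2:167  3:98  4:54  5:251  6:228  7:18
  8:279  9:76  10:6  11:93  12:123  13:2  14:31  15:41
  16:196  17:108
Giant step factor: 162^(-18) ≡ 143 (mod 293).
Scan 39·143^i mod 293 for i = 0, 1, …:
  i=0: 39   i=1: 10   i=2: 258   i=3: 269
  i=4: 84   i=5: 292   i=6: 150   i=7: 61
  i=8: 226   i=9: 88   i=10: 278   i=11: 199
  i=12: 36   i=13: 167
Match at i=13, j=2: x = 13·18 + 2 = 236.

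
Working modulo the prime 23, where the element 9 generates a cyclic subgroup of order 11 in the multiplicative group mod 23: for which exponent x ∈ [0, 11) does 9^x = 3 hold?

Successive powers of 9 modulo 23:
  9^0=1  9^1=9  9^2=12  9^3=16  9^4=6  9^5=8
  9^6=3
So 9^6 ≡ 3 (mod 23), giving x = 6.

6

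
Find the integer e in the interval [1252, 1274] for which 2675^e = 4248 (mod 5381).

Compute 2675^1252 mod 5381 = 2609, then multiply by 2675 repeatedly:
  2675^1252=2609  2675^1253=5299  2675^1254=1271  2675^1255=4514  2675^1256=5367
  2675^1257=217  2675^1258=4708  2675^1259=2360  2675^1260=1087  2675^1261=1985
  2675^1262=4209  2675^1263=2023  2675^1264=3620  2675^1265=3081  2675^1266=3364
  2675^1267=1668  2675^1268=1051  2675^1269=2543  2675^1270=941  2675^1271=4248
Found 4248 at exponent 1271.

1271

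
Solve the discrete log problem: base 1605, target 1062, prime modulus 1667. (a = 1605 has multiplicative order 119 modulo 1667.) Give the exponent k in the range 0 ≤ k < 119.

105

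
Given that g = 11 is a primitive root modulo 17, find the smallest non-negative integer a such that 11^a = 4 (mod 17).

Successive powers of 11 modulo 17:
  11^0=1  11^1=11  11^2=2  11^3=5  11^4=4
So 11^4 ≡ 4 (mod 17), giving a = 4.

4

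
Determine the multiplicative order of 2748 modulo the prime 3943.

1971

The order of 2748 must divide p − 1 = 3942 = 2 · 3^3 · 73.
Divisors: 1, 2, 3, 6, 9, 18, 27, 54, 73, 146, 219, 438, 657, 1314, 1971, 3942.
Check each in increasing order: 2748^1 ≡ 2748;  2748^2 ≡ 659;  2748^3 ≡ 1095;  2748^6 ≡ 353;  2748^9 ≡ 121;  2748^18 ≡ 2812;  2748^27 ≡ 1154;  2748^54 ≡ 2925;  2748^73 ≡ 1553;  2748^146 ≡ 2636;  2748^219 ≡ 874;  2748^438 ≡ 2877;  2748^657 ≡ 2807;  2748^1314 ≡ 1135;  2748^1971 ≡ 1.
Smallest exponent giving 1 is 1971.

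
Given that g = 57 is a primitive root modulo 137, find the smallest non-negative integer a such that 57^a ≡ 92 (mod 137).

87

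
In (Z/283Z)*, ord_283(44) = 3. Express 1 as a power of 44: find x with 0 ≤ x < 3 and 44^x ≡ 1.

0

Successive powers of 44 modulo 283:
  44^0=1
So 44^0 ≡ 1 (mod 283), giving x = 0.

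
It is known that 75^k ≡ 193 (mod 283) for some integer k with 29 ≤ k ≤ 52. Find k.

41

Compute 75^29 mod 283 = 206, then multiply by 75 repeatedly:
  75^29=206  75^30=168  75^31=148  75^32=63  75^33=197
  75^34=59  75^35=180  75^36=199  75^37=209  75^38=110
  75^39=43  75^40=112  75^41=193
Found 193 at exponent 41.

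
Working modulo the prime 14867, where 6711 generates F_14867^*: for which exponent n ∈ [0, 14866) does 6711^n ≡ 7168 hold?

Baby-step giant-step with m = ceil(sqrt(14866)) = 122.
Baby table (6711^j mod 14867 for j=0..121):
  0:1  1:6711  2:5378  3:9549  4:6569  5:3904  6:4090  7:3508
  8:7727  9:14668  10:2541  11:202  12:2725  13:1065  14:11055  15:3775
  16:657  17:8495  18:9867  19:14686  20:4403  21:7804  22:11070  23:371
  24:6992  25:3060  26:4333  27:13778  28:6285  29:956  30:8039  31:12253
  32:506  33:6090  34:607  35:19  36:8573  37:12980  38:3027  39:5875
  40:14708  41:3375  42:7184  43:13010  44:11086  45:3678  46:3838  47:7174
  48:5368  49:1907  50:12257  51:12483  52:12735  53:9069  54:11428  55:9322
  56:14473  57:2192  58:7049  59:13912  60:13539  61:7992  62:9043  63:479
  64:3297  65:4071  66:9802  67:9614  68:11641  69:11533  70:361  71:14217
  72:8748  73:12912  74:7556  75:11846  76:4657  77:2693  78:9318  79:2496
  80:10414  81:13454  82:2503  83:12790  84:6499  85:9878  86:14172  87:4093
  88:8774  89:8994  90:13581  91:7381  92:11914  93:128  94:11589  95:4502
  96:3178  97:8280  98:9101  99:3175  100:3014  101:7834  102:4262  103:13041
  104:10989  105:6859  106:2517  107:2675  108:7456  109:9761  110:2069  111:14148
  112:6566  113:13505  114:2823  115:4595  116:2887  117:2956  118:5138  119:4545
  120:9278  121:1662
Giant step factor: 6711^(-122) ≡ 992 (mod 14867).
Scan 7168·992^i mod 14867 for i = 0, 1, …:
  i=0: 7168   i=1: 4230   i=2: 3666   i=3: 9124
  i=4: 11872   i=5: 2360   i=6: 7001   i=7: 2103
  i=8: 4796   i=9: 192     …   i=90: 4223
  i=91: 11589
Match at i=91, j=94: n = 91·122 + 94 = 11196.

11196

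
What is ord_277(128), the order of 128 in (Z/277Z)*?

The order of 128 must divide p − 1 = 276 = 2^2 · 3 · 23.
Divisors: 1, 2, 3, 4, 6, 12, 23, 46, 69, 92, 138, 276.
Check each in increasing order: 128^1 ≡ 128;  128^2 ≡ 41;  128^3 ≡ 262;  128^4 ≡ 19;  128^6 ≡ 225;  128^12 ≡ 211;  128^23 ≡ 60;  128^46 ≡ 276;  128^69 ≡ 217;  128^92 ≡ 1.
Smallest exponent giving 1 is 92.

92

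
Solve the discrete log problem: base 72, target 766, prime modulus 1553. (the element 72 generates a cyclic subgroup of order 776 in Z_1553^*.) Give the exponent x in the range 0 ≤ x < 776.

5

Baby-step giant-step with m = ceil(sqrt(776)) = 28.
Baby table (72^j mod 1553 for j=0..27):
  0:1  1:72  2:525  3:528  4:744  5:766  6:797  7:1476
  8:668  9:1506  10:1275  11:173  12:32  13:751  14:1270  15:1366
  16:513  17:1217  18:656  19:642  20:1187  21:49  22:422  23:877
  24:1024  25:737  26:262  27:228
Giant step factor: 72^(-28) ≡ 1397 (mod 1553).
Scan 766·1397^i mod 1553 for i = 0, 1, …:
  i=0: 766
Match at i=0, j=5: x = 0·28 + 5 = 5.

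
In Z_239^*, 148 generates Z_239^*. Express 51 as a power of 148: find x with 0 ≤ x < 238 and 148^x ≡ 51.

Baby-step giant-step with m = ceil(sqrt(238)) = 16.
Baby table (148^j mod 239 for j=0..15):
  0:1  1:148  2:155  3:235  4:125  5:97  6:16  7:217
  8:90  9:175  10:88  11:118  12:17  13:126  14:6  15:171
Giant step factor: 148^(-16) ≡ 193 (mod 239).
Scan 51·193^i mod 239 for i = 0, 1, …:
  i=0: 51   i=1: 44   i=2: 127   i=3: 133
  i=4: 96   i=5: 125
Match at i=5, j=4: x = 5·16 + 4 = 84.

84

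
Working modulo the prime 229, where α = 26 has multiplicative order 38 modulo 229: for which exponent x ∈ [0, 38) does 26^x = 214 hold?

8

Successive powers of 26 modulo 229:
  26^0=1  26^1=26  26^2=218  26^3=172  26^4=121  26^5=169
  26^6=43  26^7=202  26^8=214
So 26^8 ≡ 214 (mod 229), giving x = 8.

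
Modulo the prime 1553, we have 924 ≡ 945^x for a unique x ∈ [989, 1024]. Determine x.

Compute 945^989 mod 1553 = 1314, then multiply by 945 repeatedly:
  945^989=1314  945^990=883  945^991=474  945^992=666  945^993=405
  945^994=687  945^995=61  945^996=184  945^997=1497  945^998=1435
  945^999=306  945^1000=312  945^1001=1323  945^1002=70  945^1003=924
Found 924 at exponent 1003.

1003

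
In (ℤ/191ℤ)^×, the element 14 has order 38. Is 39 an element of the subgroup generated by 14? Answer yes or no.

no

39 ∈ ⟨14⟩ iff 39^38 ≡ 1 (mod 191), since |⟨14⟩| = 38.
39^38 mod 191 = 109.
Since 109 ≠ 1, 39 does not lie in the subgroup.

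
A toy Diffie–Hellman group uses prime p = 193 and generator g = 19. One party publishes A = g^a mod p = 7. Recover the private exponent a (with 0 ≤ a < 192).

Baby-step giant-step with m = ceil(sqrt(192)) = 14.
Baby table (19^j mod 193 for j=0..13):
  0:1  1:19  2:168  3:104  4:46  5:102  6:8  7:152
  8:186  9:60  10:175  11:44  12:64  13:58
Giant step factor: 19^(-14) ≡ 31 (mod 193).
Scan 7·31^i mod 193 for i = 0, 1, …:
  i=0: 7   i=1: 24   i=2: 165   i=3: 97
  i=4: 112   i=5: 191   i=6: 131   i=7: 8
Match at i=7, j=6: a = 7·14 + 6 = 104.

104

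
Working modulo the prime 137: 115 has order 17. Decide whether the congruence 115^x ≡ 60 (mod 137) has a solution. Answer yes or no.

yes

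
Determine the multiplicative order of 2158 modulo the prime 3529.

441

The order of 2158 must divide p − 1 = 3528 = 2^3 · 3^2 · 7^2.
Divisors: 1, 2, 3, 4, 6, 7, 8, 9, 12, 14, 18, 21, 24, 28, 36, 42, 49, 56, 63, 72, 84, 98, 126, 147, 168, 196, 252, 294, 392, 441, 504, 588, 882, 1176, 1764, 3528.
Check each in increasing order: 2158^1 ≡ 2158;  2158^2 ≡ 2213;  2158^3 ≡ 917;  2158^4 ≡ 2646;  2158^6 ≡ 987;  2158^7 ≡ 1959;  2158^8 ≡ 3309;  2158^9 ≡ 1655;  2158^12 ≡ 165;  2158^14 ≡ 1658;  2158^18 ≡ 521;  2158^21 ≡ 1342;  2158^24 ≡ 2522;  2158^28 ≡ 3402;  2158^36 ≡ 3237;  2158^42 ≡ 1174;  2158^49 ≡ 2487;  2158^56 ≡ 2013;  2158^63 ≡ 1574;  2158^72 ≡ 568;  2158^84 ≡ 1966;  2158^98 ≡ 2361;  2158^126 ≡ 118;  2158^147 ≡ 3080;  2158^168 ≡ 901;  2158^196 ≡ 2030;  2158^252 ≡ 3337;  2158^294 ≡ 448;  2158^392 ≡ 2557;  2158^441 ≡ 1.
Smallest exponent giving 1 is 441.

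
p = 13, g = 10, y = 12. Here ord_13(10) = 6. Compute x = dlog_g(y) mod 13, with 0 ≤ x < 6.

3

Successive powers of 10 modulo 13:
  10^0=1  10^1=10  10^2=9  10^3=12
So 10^3 ≡ 12 (mod 13), giving x = 3.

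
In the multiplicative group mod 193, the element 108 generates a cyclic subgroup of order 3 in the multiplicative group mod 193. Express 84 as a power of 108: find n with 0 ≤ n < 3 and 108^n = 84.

Successive powers of 108 modulo 193:
  108^0=1  108^1=108  108^2=84
So 108^2 ≡ 84 (mod 193), giving n = 2.

2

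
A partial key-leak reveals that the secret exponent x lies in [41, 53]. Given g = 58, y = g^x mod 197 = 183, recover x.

49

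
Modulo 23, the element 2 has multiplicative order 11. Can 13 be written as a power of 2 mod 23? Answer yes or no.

yes

13 ∈ ⟨2⟩ iff 13^11 ≡ 1 (mod 23), since |⟨2⟩| = 11.
13^11 mod 23 = 1.
Since 1 = 1, 13 lies in the subgroup.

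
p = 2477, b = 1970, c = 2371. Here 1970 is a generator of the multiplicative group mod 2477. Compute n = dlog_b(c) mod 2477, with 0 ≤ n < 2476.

Baby-step giant-step with m = ceil(sqrt(2476)) = 50.
Baby table (1970^j mod 2477 for j=0..49):
  0:1  1:1970  2:1918  3:1035  4:379  5:1053  6:1161  7:899
  8:2452  9:290  10:1590  11:1372  12:433  13:922  14:699  15:2295
  16:625  17:181  18:2359  19:378  20:1560  21:1720  22:2341  23:2073
  24:1714  25:429  26:473  27:458  28:632  29:1586  30:923  31:192
  32:1736  33:1660  34:560  35:935  36:1539  37:2459  38:1695  39:154
  40:1186  41:609  42:862  43:1395  44:1157  45:450  46:2211  47:1104
  48:74  49:2114
Giant step factor: 1970^(-50) ≡ 2467 (mod 2477).
Scan 2371·2467^i mod 2477 for i = 0, 1, …:
  i=0: 2371   i=1: 1060   i=2: 1785   i=3: 1966
  i=4: 156   i=5: 917   i=6: 738   i=7: 51
  i=8: 1967   i=9: 146     …   i=29: 1241
  i=30: 2452
Match at i=30, j=8: n = 30·50 + 8 = 1508.

1508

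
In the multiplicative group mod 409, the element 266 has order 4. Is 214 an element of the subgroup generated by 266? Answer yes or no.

no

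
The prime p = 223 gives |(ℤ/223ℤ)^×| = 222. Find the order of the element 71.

The order of 71 must divide p − 1 = 222 = 2 · 3 · 37.
Divisors: 1, 2, 3, 6, 37, 74, 111, 222.
Check each in increasing order: 71^1 ≡ 71;  71^2 ≡ 135;  71^3 ≡ 219;  71^6 ≡ 16;  71^37 ≡ 184;  71^74 ≡ 183;  71^111 ≡ 222;  71^222 ≡ 1.
Smallest exponent giving 1 is 222.

222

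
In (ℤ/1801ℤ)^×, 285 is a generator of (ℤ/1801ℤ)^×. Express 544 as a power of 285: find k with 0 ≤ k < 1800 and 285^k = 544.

770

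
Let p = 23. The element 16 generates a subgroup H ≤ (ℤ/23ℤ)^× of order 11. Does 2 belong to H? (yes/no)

yes

⟨16⟩ has order 11; its elements mod 23 are {1, 2, 3, 4, 6, 8, 9, 12, 13, 16, 18}.
2 is in this set.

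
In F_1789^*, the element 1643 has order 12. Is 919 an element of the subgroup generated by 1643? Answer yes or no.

yes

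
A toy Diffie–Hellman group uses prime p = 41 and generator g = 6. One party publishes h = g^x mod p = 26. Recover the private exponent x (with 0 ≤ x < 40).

17

Successive powers of 6 modulo 41:
  6^0=1  6^1=6  6^2=36  6^3=11  6^4=25  6^5=27
  6^6=39  6^7=29  6^8=10  6^9=19  6^10=32  6^11=28
  6^12=4  6^13=24  6^14=21  6^15=3  6^16=18  6^17=26
So 6^17 ≡ 26 (mod 41), giving x = 17.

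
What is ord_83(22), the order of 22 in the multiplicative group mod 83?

The order of 22 must divide p − 1 = 82 = 2 · 41.
Divisors: 1, 2, 41, 82.
Check each in increasing order: 22^1 ≡ 22;  22^2 ≡ 69;  22^41 ≡ 82;  22^82 ≡ 1.
Smallest exponent giving 1 is 82.

82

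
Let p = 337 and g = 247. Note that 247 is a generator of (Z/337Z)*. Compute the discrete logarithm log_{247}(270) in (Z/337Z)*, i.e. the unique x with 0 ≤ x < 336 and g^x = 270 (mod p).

107

Baby-step giant-step with m = ceil(sqrt(336)) = 19.
Baby table (247^j mod 337 for j=0..18):
  0:1  1:247  2:12  3:268  4:144  5:183  6:43  7:174
  8:179  9:66  10:126  11:118  12:164  13:68  14:283  15:142
  16:26  17:19  18:312
Giant step factor: 247^(-19) ≡ 34 (mod 337).
Scan 270·34^i mod 337 for i = 0, 1, …:
  i=0: 270   i=1: 81   i=2: 58   i=3: 287
  i=4: 322   i=5: 164
Match at i=5, j=12: x = 5·19 + 12 = 107.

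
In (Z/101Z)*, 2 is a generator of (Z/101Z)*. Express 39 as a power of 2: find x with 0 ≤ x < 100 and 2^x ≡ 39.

35

Baby-step giant-step with m = ceil(sqrt(100)) = 10.
Baby table (2^j mod 101 for j=0..9):
  0:1  1:2  2:4  3:8  4:16  5:32  6:64  7:27
  8:54  9:7
Giant step factor: 2^(-10) ≡ 65 (mod 101).
Scan 39·65^i mod 101 for i = 0, 1, …:
  i=0: 39   i=1: 10   i=2: 44   i=3: 32
Match at i=3, j=5: x = 3·10 + 5 = 35.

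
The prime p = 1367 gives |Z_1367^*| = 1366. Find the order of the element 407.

683

The order of 407 must divide p − 1 = 1366 = 2 · 683.
Divisors: 1, 2, 683, 1366.
Check each in increasing order: 407^1 ≡ 407;  407^2 ≡ 242;  407^683 ≡ 1.
Smallest exponent giving 1 is 683.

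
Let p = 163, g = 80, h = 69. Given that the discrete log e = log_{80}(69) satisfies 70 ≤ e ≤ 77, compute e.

74

Compute 80^70 mod 163 = 74, then multiply by 80 repeatedly:
  80^70=74  80^71=52  80^72=85  80^73=117  80^74=69
Found 69 at exponent 74.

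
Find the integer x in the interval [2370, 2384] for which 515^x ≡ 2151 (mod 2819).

2374

Compute 515^2370 mod 2819 = 1498, then multiply by 515 repeatedly:
  515^2370=1498  515^2371=1883  515^2372=9  515^2373=1816  515^2374=2151
Found 2151 at exponent 2374.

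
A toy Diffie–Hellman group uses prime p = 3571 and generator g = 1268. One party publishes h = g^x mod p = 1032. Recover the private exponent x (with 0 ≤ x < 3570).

Baby-step giant-step with m = ceil(sqrt(3570)) = 60.
Baby table (1268^j mod 3571 for j=0..59):
  0:1  1:1268  2:874  3:1222  4:3253  5:299  6:606  7:643
  8:1136  9:1335  10:126  11:2644  12:2994  13:419  14:2784  15:1964
  16:1365  17:2456  18:296  19:373  20:1592  21:1041  22:2289  23:2800
  24:826  25:1065  26:582  27:2350  28:1586  29:575  30:616  31:2610
  32:2734  33:2842  34:517  35:2063  36:1912  37:3278  38:3431  39:1030
  40:2625  41:328  42:1668  43:992  44:864  45:2826  46:1655  47:2363
  48:215  49:1224  50:2218  51:2047  52:3050  53:7  54:1734  55:2547
  56:1412  57:1345  58:2093  59:671
Giant step factor: 1268^(-60) ≡ 2876 (mod 3571).
Scan 1032·2876^i mod 3571 for i = 0, 1, …:
  i=0: 1032   i=1: 531   i=2: 2339   i=3: 2771
  i=4: 2495   i=5: 1481   i=6: 2724   i=7: 3021
  i=8: 153   i=9: 795     …   i=40: 1745
  i=41: 1365
Match at i=41, j=16: x = 41·60 + 16 = 2476.

2476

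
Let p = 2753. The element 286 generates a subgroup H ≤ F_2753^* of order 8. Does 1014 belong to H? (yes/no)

no

⟨286⟩ has order 8; its elements mod 2753 are {1, 286, 794, 1338, 1415, 1959, 2467, 2752}.
1014 is not in this set.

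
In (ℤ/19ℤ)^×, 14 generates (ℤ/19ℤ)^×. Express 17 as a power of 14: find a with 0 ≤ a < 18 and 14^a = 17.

4

Successive powers of 14 modulo 19:
  14^0=1  14^1=14  14^2=6  14^3=8  14^4=17
So 14^4 ≡ 17 (mod 19), giving a = 4.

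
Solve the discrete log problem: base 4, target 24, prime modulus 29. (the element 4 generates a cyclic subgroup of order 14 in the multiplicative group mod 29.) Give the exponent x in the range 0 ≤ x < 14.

4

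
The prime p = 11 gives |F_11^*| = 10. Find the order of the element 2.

10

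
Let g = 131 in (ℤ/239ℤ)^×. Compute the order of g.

238

The order of 131 must divide p − 1 = 238 = 2 · 7 · 17.
Divisors: 1, 2, 7, 14, 17, 34, 119, 238.
Check each in increasing order: 131^1 ≡ 131;  131^2 ≡ 192;  131^7 ≡ 199;  131^14 ≡ 166;  131^17 ≡ 141;  131^34 ≡ 44;  131^119 ≡ 238;  131^238 ≡ 1.
Smallest exponent giving 1 is 238.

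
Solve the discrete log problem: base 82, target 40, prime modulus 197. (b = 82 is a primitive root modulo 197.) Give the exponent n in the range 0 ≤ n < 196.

188

Baby-step giant-step with m = ceil(sqrt(196)) = 14.
Baby table (82^j mod 197 for j=0..13):
  0:1  1:82  2:26  3:162  4:85  5:75  6:43  7:177
  8:133  9:71  10:109  11:73  12:76  13:125
Giant step factor: 82^(-14) ≡ 33 (mod 197).
Scan 40·33^i mod 197 for i = 0, 1, …:
  i=0: 40   i=1: 138   i=2: 23   i=3: 168
  i=4: 28   i=5: 136   i=6: 154   i=7: 157
  i=8: 59   i=9: 174   i=10: 29   i=11: 169
  i=12: 61   i=13: 43
Match at i=13, j=6: n = 13·14 + 6 = 188.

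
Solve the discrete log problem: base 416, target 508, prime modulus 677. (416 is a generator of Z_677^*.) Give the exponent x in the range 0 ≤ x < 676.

Baby-step giant-step with m = ceil(sqrt(676)) = 26.
Baby table (416^j mod 677 for j=0..25):
  0:1  1:416  2:421  3:470  4:544  5:186  6:198  7:451
  8:87  9:311  10:69  11:270  12:615  13:611  14:301  15:648
  16:122  17:654  18:587  19:472  20:22  21:351  22:461  23:185
  24:459  25:30
Giant step factor: 416^(-26) ≡ 251 (mod 677).
Scan 508·251^i mod 677 for i = 0, 1, …:
  i=0: 508   i=1: 232   i=2: 10   i=3: 479
  i=4: 400   i=5: 204   i=6: 429   i=7: 36
  i=8: 235   i=9: 86     …   i=15: 667
  i=16: 198
Match at i=16, j=6: x = 16·26 + 6 = 422.

422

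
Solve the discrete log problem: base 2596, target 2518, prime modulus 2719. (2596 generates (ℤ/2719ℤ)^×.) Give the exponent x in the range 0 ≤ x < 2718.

2697

Baby-step giant-step with m = ceil(sqrt(2718)) = 53.
Baby table (2596^j mod 2719 for j=0..52):
  0:1  1:2596  2:1534  3:1648  4:1221  5:2081  6:2342  7:148
  8:829  9:1355  10:1913  11:1254  12:741  13:1303  14:152  15:337
  16:2053  17:348  18:700  19:908  20:2514  21:744  22:934  23:2035
  24:2562  25:278  26:1153  27:2288  28:1352  29:2282  30:2090  31:1235
  32:359  33:2066  34:1468  35:1609  36:580  37:2073  38:607  39:1471
  40:1240  41:2463  42:1579  43:1551  44:2276  45:109  46:188  47:1347
  48:178  49:2577  50:1152  51:2411  52:2537
Giant step factor: 2596^(-53) ≡ 416 (mod 2719).
Scan 2518·416^i mod 2719 for i = 0, 1, …:
  i=0: 2518   i=1: 673   i=2: 2630   i=3: 1042
  i=4: 1151   i=5: 272   i=6: 1673   i=7: 2623
  i=8: 849   i=9: 2433     …   i=49: 232
  i=50: 1347
Match at i=50, j=47: x = 50·53 + 47 = 2697.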